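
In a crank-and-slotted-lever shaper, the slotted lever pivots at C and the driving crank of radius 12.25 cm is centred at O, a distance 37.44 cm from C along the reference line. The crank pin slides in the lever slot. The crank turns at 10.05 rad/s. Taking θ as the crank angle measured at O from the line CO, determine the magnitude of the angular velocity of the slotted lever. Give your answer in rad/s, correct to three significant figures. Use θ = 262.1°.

ω = 10.05 rad/s
Crank pin A relative to C: A = (d + r cosθ, r sinθ); lever angle φ = atan2(r sinθ, d + r cosθ).
Differentiating tanφ: φ̇ = rω(d cosθ + r)/(d² + r² + 2dr cosθ).
d² + r² + 2dr cosθ = |CA|² = 0.142574 m²;  d cosθ + r = +0.071041 m.
|ω_lever| = |0.1225·10.05·+0.071041| / 0.142574 = 0.61344 rad/s.

0.613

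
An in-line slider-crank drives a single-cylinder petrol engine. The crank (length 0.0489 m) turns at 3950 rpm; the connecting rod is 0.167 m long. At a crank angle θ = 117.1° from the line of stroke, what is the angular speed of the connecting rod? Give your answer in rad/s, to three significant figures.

57.2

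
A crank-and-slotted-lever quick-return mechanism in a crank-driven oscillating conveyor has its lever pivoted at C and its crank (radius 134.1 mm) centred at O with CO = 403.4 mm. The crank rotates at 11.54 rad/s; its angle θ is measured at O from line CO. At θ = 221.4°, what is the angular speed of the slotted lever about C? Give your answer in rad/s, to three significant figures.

2.62

ω = 11.54 rad/s
Crank pin A relative to C: A = (d + r cosθ, r sinθ); lever angle φ = atan2(r sinθ, d + r cosθ).
Differentiating tanφ: φ̇ = rω(d cosθ + r)/(d² + r² + 2dr cosθ).
d² + r² + 2dr cosθ = |CA|² = 0.0995584 m²;  d cosθ + r = -0.16849 m.
|ω_lever| = |0.1341·11.54·-0.16849| / 0.0995584 = 2.619 rad/s.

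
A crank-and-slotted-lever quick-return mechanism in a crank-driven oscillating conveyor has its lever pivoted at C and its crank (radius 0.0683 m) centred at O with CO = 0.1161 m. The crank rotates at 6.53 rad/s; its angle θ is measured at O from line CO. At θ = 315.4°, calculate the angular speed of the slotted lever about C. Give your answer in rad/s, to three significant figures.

2.29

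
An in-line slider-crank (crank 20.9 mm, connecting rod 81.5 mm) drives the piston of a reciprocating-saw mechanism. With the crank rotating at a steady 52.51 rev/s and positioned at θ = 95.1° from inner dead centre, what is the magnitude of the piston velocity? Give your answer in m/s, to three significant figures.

ω = 2π·52.5 = 329.9 rad/s
For an in-line slider-crank, x = r cosθ + √(L² − r² sin²θ), so v = −rω sinθ·[1 + r cosθ/√(L² − r² sin²θ)].
With r = 0.0209 m, L = 0.0815 m, θ = 95.1°: √(L² − r² sin²θ) = 0.078797 m.
v = −0.0209·329.9·0.99604·[1 + 0.0209·-0.08889/0.078797] = -6.7063 m/s.
|v| = 6.7063 m/s.

6.71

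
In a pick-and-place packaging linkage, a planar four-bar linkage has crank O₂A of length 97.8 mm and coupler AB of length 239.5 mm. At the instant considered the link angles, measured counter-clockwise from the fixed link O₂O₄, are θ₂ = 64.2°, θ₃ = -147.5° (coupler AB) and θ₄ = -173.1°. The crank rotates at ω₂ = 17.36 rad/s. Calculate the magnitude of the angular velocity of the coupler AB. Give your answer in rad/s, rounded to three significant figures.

13.8

ω₂ = 17.36 rad/s
Differentiating the loop-closure r₂e^{iθ₂}+r₃e^{iθ₃}=r₁+r₄e^{iθ₄} gives r₂ω₂e^{iθ₂}+r₃ω₃e^{iθ₃}=r₄ω₄e^{iθ₄}.
Eliminating the other unknown: ω₃ = r₂ω₂ sin(θ₄−θ₂) / [r₃ sin(θ₃−θ₄)].
Numerator sine = +0.84151; denominator sine = +0.43209.
Result = 0.0978·17.36·(+0.84151) / (0.2395·(+0.43209)) = +13.806 rad/s; magnitude 13.806 rad/s.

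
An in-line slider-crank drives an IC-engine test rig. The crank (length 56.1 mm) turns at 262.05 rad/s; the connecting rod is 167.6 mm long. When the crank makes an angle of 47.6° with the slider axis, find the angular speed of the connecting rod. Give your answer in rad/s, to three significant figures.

61.0

ω = 262.1 rad/s
The rod makes angle φ with the slider axis where L sinφ = r sinθ; differentiating, L cosφ·φ̇ = r ω cosθ.
L cosφ = √(L² − r² sin²θ) = 0.1624 m.
|ω_rod| = r ω |cosθ| / √(L² − r² sin²θ) = 0.0561·262.1·0.67430/0.1624 = 61.04 rad/s.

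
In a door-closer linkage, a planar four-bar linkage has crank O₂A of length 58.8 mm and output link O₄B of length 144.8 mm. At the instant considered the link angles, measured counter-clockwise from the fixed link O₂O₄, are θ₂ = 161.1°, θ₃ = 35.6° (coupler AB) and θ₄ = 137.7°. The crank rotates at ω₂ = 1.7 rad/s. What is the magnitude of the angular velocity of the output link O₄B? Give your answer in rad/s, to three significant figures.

ω₂ = 1.7 rad/s
Differentiating the loop-closure r₂e^{iθ₂}+r₃e^{iθ₃}=r₁+r₄e^{iθ₄} gives r₂ω₂e^{iθ₂}+r₃ω₃e^{iθ₃}=r₄ω₄e^{iθ₄}.
Eliminating the other unknown: ω₄ = r₂ω₂ sin(θ₂−θ₃) / [r₄ sin(θ₄−θ₃)].
Numerator sine = +0.81412; denominator sine = +0.97778.
Result = 0.0588·1.7·(+0.81412) / (0.1448·(+0.97778)) = +0.57478 rad/s; magnitude 0.57478 rad/s.

0.575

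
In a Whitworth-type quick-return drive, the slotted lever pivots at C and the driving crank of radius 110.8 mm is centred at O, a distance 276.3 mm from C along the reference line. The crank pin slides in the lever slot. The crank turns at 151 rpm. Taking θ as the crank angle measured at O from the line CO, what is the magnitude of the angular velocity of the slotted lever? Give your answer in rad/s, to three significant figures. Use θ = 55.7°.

ω = 15.81 rad/s (from 151 rpm).
Crank pin A relative to C: A = (d + r cosθ, r sinθ); lever angle φ = atan2(r sinθ, d + r cosθ).
Differentiating tanφ: φ̇ = rω(d cosθ + r)/(d² + r² + 2dr cosθ).
d² + r² + 2dr cosθ = |CA|² = 0.123122 m²;  d cosθ + r = +0.2665 m.
|ω_lever| = |0.1108·15.81·+0.2665| / 0.123122 = 3.7924 rad/s.

3.79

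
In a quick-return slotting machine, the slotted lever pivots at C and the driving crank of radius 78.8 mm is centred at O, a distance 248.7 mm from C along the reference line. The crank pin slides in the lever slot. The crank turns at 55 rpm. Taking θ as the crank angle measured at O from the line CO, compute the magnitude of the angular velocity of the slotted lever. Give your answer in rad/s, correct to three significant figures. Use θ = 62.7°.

1.02

ω = 5.76 rad/s (from 55 rpm).
Crank pin A relative to C: A = (d + r cosθ, r sinθ); lever angle φ = atan2(r sinθ, d + r cosθ).
Differentiating tanφ: φ̇ = rω(d cosθ + r)/(d² + r² + 2dr cosθ).
d² + r² + 2dr cosθ = |CA|² = 0.086038 m²;  d cosθ + r = +0.19287 m.
|ω_lever| = |0.0788·5.76·+0.19287| / 0.086038 = 1.0174 rad/s.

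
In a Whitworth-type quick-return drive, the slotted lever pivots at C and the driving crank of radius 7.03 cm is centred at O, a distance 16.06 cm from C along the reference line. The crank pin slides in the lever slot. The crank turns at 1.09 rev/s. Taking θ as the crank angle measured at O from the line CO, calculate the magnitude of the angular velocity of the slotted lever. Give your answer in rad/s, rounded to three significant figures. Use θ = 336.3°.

2.04

ω = 6.849 rad/s (from 1.09 rev/s).
Crank pin A relative to C: A = (d + r cosθ, r sinθ); lever angle φ = atan2(r sinθ, d + r cosθ).
Differentiating tanφ: φ̇ = rω(d cosθ + r)/(d² + r² + 2dr cosθ).
d² + r² + 2dr cosθ = |CA|² = 0.0514104 m²;  d cosθ + r = +0.21736 m.
|ω_lever| = |0.0703·6.849·+0.21736| / 0.0514104 = 2.0355 rad/s.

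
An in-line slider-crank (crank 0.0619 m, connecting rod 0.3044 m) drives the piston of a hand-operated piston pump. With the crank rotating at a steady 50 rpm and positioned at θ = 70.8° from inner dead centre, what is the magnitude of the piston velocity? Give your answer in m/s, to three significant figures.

0.327

ω = 2π·50/60 = 5.236 rad/s
For an in-line slider-crank, x = r cosθ + √(L² − r² sin²θ), so v = −rω sinθ·[1 + r cosθ/√(L² − r² sin²θ)].
With r = 0.0619 m, L = 0.3044 m, θ = 70.8°: √(L² − r² sin²θ) = 0.29873 m.
v = −0.0619·5.236·0.94438·[1 + 0.0619·0.32887/0.29873] = -0.32694 m/s.
|v| = 0.32694 m/s.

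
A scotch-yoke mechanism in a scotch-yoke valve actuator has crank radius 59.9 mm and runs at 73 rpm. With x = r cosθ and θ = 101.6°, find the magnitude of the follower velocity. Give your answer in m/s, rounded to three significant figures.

0.449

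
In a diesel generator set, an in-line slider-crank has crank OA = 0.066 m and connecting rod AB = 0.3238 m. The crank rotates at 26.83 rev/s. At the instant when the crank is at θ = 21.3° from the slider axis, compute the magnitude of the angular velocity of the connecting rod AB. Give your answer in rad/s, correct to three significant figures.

32.1

ω = 168.6 rad/s (converted from 26.83 rev/s).
The rod makes angle φ with the slider axis where L sinφ = r sinθ; differentiating, L cosφ·φ̇ = r ω cosθ.
L cosφ = √(L² − r² sin²θ) = 0.32291 m.
|ω_rod| = r ω |cosθ| / √(L² − r² sin²θ) = 0.066·168.6·0.93169/0.32291 = 32.102 rad/s.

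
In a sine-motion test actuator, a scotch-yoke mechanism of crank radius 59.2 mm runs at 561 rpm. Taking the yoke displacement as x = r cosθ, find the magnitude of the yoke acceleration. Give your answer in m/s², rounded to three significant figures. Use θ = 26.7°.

183

ω = 58.75 rad/s (from 561 rpm).
x = r cosθ ⇒ ẍ = −rω² cosθ (ω constant).
|a| = rω²|cosθ| = 0.0592·(58.75)²·|cos 26.7°| = 182.53 m/s².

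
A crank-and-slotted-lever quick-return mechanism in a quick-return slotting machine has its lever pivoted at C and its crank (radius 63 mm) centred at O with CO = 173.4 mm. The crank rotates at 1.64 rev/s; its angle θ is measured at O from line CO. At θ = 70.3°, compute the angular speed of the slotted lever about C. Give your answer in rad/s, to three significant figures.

ω = 10.3 rad/s (from 1.64 rev/s).
Crank pin A relative to C: A = (d + r cosθ, r sinθ); lever angle φ = atan2(r sinθ, d + r cosθ).
Differentiating tanφ: φ̇ = rω(d cosθ + r)/(d² + r² + 2dr cosθ).
d² + r² + 2dr cosθ = |CA|² = 0.0414016 m²;  d cosθ + r = +0.12145 m.
|ω_lever| = |0.063·10.3·+0.12145| / 0.0414016 = 1.9044 rad/s.

1.90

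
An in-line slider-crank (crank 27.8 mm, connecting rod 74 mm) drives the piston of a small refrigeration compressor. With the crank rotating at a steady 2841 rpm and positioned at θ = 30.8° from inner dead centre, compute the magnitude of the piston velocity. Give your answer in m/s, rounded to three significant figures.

5.63

ω = 2π·2841/60 = 297.5 rad/s
For an in-line slider-crank, x = r cosθ + √(L² − r² sin²θ), so v = −rω sinθ·[1 + r cosθ/√(L² − r² sin²θ)].
With r = 0.0278 m, L = 0.074 m, θ = 30.8°: √(L² − r² sin²θ) = 0.072618 m.
v = −0.0278·297.5·0.51204·[1 + 0.0278·0.85896/0.072618] = -5.6276 m/s.
|v| = 5.6276 m/s.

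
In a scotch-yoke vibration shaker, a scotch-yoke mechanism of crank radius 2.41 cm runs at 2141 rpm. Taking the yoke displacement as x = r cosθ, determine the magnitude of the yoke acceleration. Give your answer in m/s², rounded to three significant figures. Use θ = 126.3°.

ω = 224.2 rad/s (from 2141 rpm).
x = r cosθ ⇒ ẍ = −rω² cosθ (ω constant).
|a| = rω²|cosθ| = 0.0241·(224.2)²·|cos 126.3°| = 717.2 m/s².

717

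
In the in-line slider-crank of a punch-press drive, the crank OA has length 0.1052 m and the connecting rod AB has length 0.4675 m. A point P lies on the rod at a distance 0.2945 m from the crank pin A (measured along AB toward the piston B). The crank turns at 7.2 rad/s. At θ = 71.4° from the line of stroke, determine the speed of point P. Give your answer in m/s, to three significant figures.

0.756

ω = 7.2 rad/s.  Crank-pin speed |V_A| = rω = 0.75744 m/s, perpendicular to OA.
Rod angle: sinφ = −(r/L) sinθ ⇒ φ = -12.314°; ω_rod = −rω cosθ/√(L²−r²sin²θ) = -0.52895 rad/s.
V_P = V_A + ω_rod × AP, with AP = 0.2945 m along the rod.
Components: V_Px = −rω sinθ − a·ω_rod·sinφ = -0.7511 m/s;  V_Py = rω cosθ + a·ω_rod·cosφ = +0.089402 m/s.
|V_P| = √(V_Px² + V_Py²) = 0.7564 m/s.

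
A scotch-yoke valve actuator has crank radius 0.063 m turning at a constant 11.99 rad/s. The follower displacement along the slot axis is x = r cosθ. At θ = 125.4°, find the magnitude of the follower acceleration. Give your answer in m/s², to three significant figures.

ω = 11.99 rad/s
x = r cosθ ⇒ ẍ = −rω² cosθ (ω constant).
|a| = rω²|cosθ| = 0.063·(11.99)²·|cos 125.4°| = 5.2465 m/s².

5.25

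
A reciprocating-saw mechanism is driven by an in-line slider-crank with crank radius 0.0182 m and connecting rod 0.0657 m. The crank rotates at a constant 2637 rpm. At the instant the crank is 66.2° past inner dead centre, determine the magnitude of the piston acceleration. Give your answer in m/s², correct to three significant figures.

ω = 2π·2637/60 = 276.1 rad/s
x(θ) = r cosθ + √(L² − r² sin²θ); with ω constant, a = ω²·d²x/dθ².
d²x/dθ² = −r cosθ − r²(cos2θ)/√u − r⁴ sin²2θ/(4u^{3/2}),  u = L² − r² sin²θ = 0.00403919 m².
Substituting r = 0.0182 m, L = 0.0657 m, θ = 66.2°: d²x/dθ² = -0.0038884 m.
a = ω²·d²x/dθ² = (276.1)²·(-0.0038884) = -296.52 m/s²;  |a| = 296.52 m/s².

297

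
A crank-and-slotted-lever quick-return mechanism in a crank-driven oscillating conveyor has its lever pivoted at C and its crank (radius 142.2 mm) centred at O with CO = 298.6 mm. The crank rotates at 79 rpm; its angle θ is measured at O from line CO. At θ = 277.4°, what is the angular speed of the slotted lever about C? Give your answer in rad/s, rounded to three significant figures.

1.77

ω = 8.273 rad/s (from 79 rpm).
Crank pin A relative to C: A = (d + r cosθ, r sinθ); lever angle φ = atan2(r sinθ, d + r cosθ).
Differentiating tanφ: φ̇ = rω(d cosθ + r)/(d² + r² + 2dr cosθ).
d² + r² + 2dr cosθ = |CA|² = 0.12032 m²;  d cosθ + r = +0.18066 m.
|ω_lever| = |0.1422·8.273·+0.18066| / 0.12032 = 1.7663 rad/s.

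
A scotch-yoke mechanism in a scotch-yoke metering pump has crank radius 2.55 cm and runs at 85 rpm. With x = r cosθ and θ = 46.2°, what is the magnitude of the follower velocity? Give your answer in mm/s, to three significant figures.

164

ω = 8.901 rad/s (from 85 rpm).
x = r cosθ ⇒ ẋ = −rω sinθ.
|v| = rω|sinθ| = 0.0255·8.901·|sin 46.2°| = 0.16383 m/s = 163.83 mm/s.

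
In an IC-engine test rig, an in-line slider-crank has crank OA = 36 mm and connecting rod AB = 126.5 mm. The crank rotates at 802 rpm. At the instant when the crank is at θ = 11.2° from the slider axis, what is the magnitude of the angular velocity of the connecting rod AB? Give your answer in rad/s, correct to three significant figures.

23.5

ω = 83.99 rad/s (converted from 802 rpm).
The rod makes angle φ with the slider axis where L sinφ = r sinθ; differentiating, L cosφ·φ̇ = r ω cosθ.
L cosφ = √(L² − r² sin²θ) = 0.12631 m.
|ω_rod| = r ω |cosθ| / √(L² − r² sin²θ) = 0.036·83.99·0.98096/0.12631 = 23.482 rad/s.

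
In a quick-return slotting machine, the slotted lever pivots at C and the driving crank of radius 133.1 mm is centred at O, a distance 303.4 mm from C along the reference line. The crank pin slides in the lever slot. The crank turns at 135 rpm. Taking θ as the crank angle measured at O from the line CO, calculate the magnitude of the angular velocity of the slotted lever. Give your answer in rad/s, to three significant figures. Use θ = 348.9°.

4.29

ω = 14.14 rad/s (from 135 rpm).
Crank pin A relative to C: A = (d + r cosθ, r sinθ); lever angle φ = atan2(r sinθ, d + r cosθ).
Differentiating tanφ: φ̇ = rω(d cosθ + r)/(d² + r² + 2dr cosθ).
d² + r² + 2dr cosθ = |CA|² = 0.189021 m²;  d cosθ + r = +0.43082 m.
|ω_lever| = |0.1331·14.14·+0.43082| / 0.189021 = 4.2887 rad/s.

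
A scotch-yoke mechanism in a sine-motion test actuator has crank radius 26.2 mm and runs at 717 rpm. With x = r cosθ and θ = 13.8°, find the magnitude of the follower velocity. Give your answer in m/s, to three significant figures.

ω = 75.08 rad/s (from 717 rpm).
x = r cosθ ⇒ ẋ = −rω sinθ.
|v| = rω|sinθ| = 0.0262·75.08·|sin 13.8°| = 0.46924 m/s.

0.469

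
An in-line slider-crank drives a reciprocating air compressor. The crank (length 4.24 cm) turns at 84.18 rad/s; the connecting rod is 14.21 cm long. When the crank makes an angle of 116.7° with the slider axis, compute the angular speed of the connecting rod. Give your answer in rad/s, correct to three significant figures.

11.7

ω = 84.18 rad/s
The rod makes angle φ with the slider axis where L sinφ = r sinθ; differentiating, L cosφ·φ̇ = r ω cosθ.
L cosφ = √(L² − r² sin²θ) = 0.13696 m.
|ω_rod| = r ω |cosθ| / √(L² − r² sin²θ) = 0.0424·84.18·0.44932/0.13696 = 11.71 rad/s.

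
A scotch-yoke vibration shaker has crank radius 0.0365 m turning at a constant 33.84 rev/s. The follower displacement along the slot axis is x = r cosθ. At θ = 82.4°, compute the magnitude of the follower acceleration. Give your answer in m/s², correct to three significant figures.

218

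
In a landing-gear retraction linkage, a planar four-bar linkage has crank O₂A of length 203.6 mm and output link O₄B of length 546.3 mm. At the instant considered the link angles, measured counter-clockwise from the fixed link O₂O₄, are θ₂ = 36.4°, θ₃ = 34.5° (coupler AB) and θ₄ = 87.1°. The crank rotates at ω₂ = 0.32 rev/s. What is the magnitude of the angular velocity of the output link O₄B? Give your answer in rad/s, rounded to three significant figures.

ω₂ = 2.011 rad/s (from 0.32 rev/s).
Differentiating the loop-closure r₂e^{iθ₂}+r₃e^{iθ₃}=r₁+r₄e^{iθ₄} gives r₂ω₂e^{iθ₂}+r₃ω₃e^{iθ₃}=r₄ω₄e^{iθ₄}.
Eliminating the other unknown: ω₄ = r₂ω₂ sin(θ₂−θ₃) / [r₄ sin(θ₄−θ₃)].
Numerator sine = +0.03316; denominator sine = +0.79441.
Result = 0.2036·2.011·(+0.03316) / (0.5463·(+0.79441)) = +0.031274 rad/s; magnitude 0.031274 rad/s.

0.0313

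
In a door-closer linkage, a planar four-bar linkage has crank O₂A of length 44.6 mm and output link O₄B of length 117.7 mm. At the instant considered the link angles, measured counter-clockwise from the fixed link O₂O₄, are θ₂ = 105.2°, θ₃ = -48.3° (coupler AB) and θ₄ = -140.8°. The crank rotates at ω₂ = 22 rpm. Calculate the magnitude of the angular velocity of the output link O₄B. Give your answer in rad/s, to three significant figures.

ω₂ = 2.304 rad/s (from 22 rpm).
Differentiating the loop-closure r₂e^{iθ₂}+r₃e^{iθ₃}=r₁+r₄e^{iθ₄} gives r₂ω₂e^{iθ₂}+r₃ω₃e^{iθ₃}=r₄ω₄e^{iθ₄}.
Eliminating the other unknown: ω₄ = r₂ω₂ sin(θ₂−θ₃) / [r₄ sin(θ₄−θ₃)].
Numerator sine = +0.44620; denominator sine = -0.99905.
Result = 0.0446·2.304·(+0.44620) / (0.1177·(-0.99905)) = -0.3899 rad/s; magnitude 0.3899 rad/s.

0.390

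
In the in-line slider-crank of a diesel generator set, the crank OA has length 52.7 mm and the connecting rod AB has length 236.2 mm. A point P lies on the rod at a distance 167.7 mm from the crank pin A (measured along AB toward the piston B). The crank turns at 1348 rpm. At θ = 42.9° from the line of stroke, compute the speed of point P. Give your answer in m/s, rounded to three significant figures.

ω = 141.2 rad/s.  Crank-pin speed |V_A| = rω = 7.4392 m/s, perpendicular to OA.
Rod angle: sinφ = −(r/L) sinθ ⇒ φ = -8.736°; ω_rod = −rω cosθ/√(L²−r²sin²θ) = -23.343 rad/s.
V_P = V_A + ω_rod × AP, with AP = 0.1677 m along the rod.
Components: V_Px = −rω sinθ − a·ω_rod·sinφ = -5.6586 m/s;  V_Py = rω cosθ + a·ω_rod·cosφ = +1.5804 m/s.
|V_P| = √(V_Px² + V_Py²) = 5.8752 m/s.

5.88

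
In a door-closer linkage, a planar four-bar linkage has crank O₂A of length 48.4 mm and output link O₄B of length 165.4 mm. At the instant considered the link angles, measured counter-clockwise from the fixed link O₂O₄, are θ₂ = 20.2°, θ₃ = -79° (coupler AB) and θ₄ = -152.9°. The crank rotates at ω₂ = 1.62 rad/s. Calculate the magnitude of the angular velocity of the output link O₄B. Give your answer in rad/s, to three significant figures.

0.487

ω₂ = 1.62 rad/s
Differentiating the loop-closure r₂e^{iθ₂}+r₃e^{iθ₃}=r₁+r₄e^{iθ₄} gives r₂ω₂e^{iθ₂}+r₃ω₃e^{iθ₃}=r₄ω₄e^{iθ₄}.
Eliminating the other unknown: ω₄ = r₂ω₂ sin(θ₂−θ₃) / [r₄ sin(θ₄−θ₃)].
Numerator sine = +0.98714; denominator sine = -0.96078.
Result = 0.0484·1.62·(+0.98714) / (0.1654·(-0.96078)) = -0.48706 rad/s; magnitude 0.48706 rad/s.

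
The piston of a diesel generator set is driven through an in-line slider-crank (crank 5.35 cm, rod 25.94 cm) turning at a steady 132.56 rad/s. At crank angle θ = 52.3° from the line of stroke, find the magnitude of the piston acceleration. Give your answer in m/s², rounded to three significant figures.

ω = 132.6 rad/s
x(θ) = r cosθ + √(L² − r² sin²θ); with ω constant, a = ω²·d²x/dθ².
d²x/dθ² = −r cosθ − r²(cos2θ)/√u − r⁴ sin²2θ/(4u^{3/2}),  u = L² − r² sin²θ = 0.0654965 m².
Substituting r = 0.0535 m, L = 0.2594 m, θ = 52.3°: d²x/dθ² = -0.030012 m.
a = ω²·d²x/dθ² = (132.6)²·(-0.030012) = -527.37 m/s²;  |a| = 527.37 m/s².

527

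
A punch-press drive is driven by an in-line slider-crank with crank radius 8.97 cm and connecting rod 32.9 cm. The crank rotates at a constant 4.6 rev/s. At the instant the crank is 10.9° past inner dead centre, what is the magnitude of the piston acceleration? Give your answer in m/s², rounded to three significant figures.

ω = 2π·4.6 = 28.9 rad/s
x(θ) = r cosθ + √(L² − r² sin²θ); with ω constant, a = ω²·d²x/dθ².
d²x/dθ² = −r cosθ − r²(cos2θ)/√u − r⁴ sin²2θ/(4u^{3/2}),  u = L² − r² sin²θ = 0.107953 m².
Substituting r = 0.0897 m, L = 0.329 m, θ = 10.9°: d²x/dθ² = -0.11088 m.
a = ω²·d²x/dθ² = (28.9)²·(-0.11088) = -92.627 m/s²;  |a| = 92.627 m/s².

92.6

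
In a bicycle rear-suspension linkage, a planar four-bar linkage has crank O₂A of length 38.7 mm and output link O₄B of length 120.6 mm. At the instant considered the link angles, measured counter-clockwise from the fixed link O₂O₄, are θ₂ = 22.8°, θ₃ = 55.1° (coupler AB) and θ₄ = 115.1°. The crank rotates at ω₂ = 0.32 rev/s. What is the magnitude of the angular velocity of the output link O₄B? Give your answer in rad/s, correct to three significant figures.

ω₂ = 2.011 rad/s (from 0.32 rev/s).
Differentiating the loop-closure r₂e^{iθ₂}+r₃e^{iθ₃}=r₁+r₄e^{iθ₄} gives r₂ω₂e^{iθ₂}+r₃ω₃e^{iθ₃}=r₄ω₄e^{iθ₄}.
Eliminating the other unknown: ω₄ = r₂ω₂ sin(θ₂−θ₃) / [r₄ sin(θ₄−θ₃)].
Numerator sine = -0.53435; denominator sine = +0.86603.
Result = 0.0387·2.011·(-0.53435) / (0.1206·(+0.86603)) = -0.3981 rad/s; magnitude 0.3981 rad/s.

0.398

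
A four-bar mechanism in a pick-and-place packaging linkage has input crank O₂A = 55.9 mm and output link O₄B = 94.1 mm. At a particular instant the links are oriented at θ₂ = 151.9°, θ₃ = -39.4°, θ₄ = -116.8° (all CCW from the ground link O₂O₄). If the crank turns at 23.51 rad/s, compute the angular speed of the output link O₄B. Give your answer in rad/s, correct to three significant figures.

ω₂ = 23.51 rad/s
Differentiating the loop-closure r₂e^{iθ₂}+r₃e^{iθ₃}=r₁+r₄e^{iθ₄} gives r₂ω₂e^{iθ₂}+r₃ω₃e^{iθ₃}=r₄ω₄e^{iθ₄}.
Eliminating the other unknown: ω₄ = r₂ω₂ sin(θ₂−θ₃) / [r₄ sin(θ₄−θ₃)].
Numerator sine = -0.19595; denominator sine = -0.97592.
Result = 0.0559·23.51·(-0.19595) / (0.0941·(-0.97592)) = +2.8041 rad/s; magnitude 2.8041 rad/s.

2.80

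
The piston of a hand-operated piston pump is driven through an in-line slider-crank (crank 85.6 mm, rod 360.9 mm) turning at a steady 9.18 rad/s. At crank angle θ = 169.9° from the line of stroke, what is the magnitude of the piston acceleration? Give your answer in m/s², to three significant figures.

ω = 9.18 rad/s
x(θ) = r cosθ + √(L² − r² sin²θ); with ω constant, a = ω²·d²x/dθ².
d²x/dθ² = −r cosθ − r²(cos2θ)/√u − r⁴ sin²2θ/(4u^{3/2}),  u = L² − r² sin²θ = 0.130023 m².
Substituting r = 0.0856 m, L = 0.3609 m, θ = 169.9°: d²x/dθ² = +0.065169 m.
a = ω²·d²x/dθ² = (9.18)²·(+0.065169) = +5.4919 m/s²;  |a| = 5.4919 m/s².

5.49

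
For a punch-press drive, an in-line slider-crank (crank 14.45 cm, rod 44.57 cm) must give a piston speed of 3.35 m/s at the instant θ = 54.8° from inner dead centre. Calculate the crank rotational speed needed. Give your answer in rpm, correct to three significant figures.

For an in-line slider-crank, |v_piston| = rω|sinθ|·[1 + r cosθ/√(L² − r² sin²θ)].
With r = 0.1445 m, L = 0.4457 m, θ = 54.8°: the bracketed kinematic factor |dx/dθ| = 0.14096 m.
ω = v/|dx/dθ| = 3.35/0.14096 = 23.765 rad/s.
N = 60ω/(2π) = 226.94 rpm.

227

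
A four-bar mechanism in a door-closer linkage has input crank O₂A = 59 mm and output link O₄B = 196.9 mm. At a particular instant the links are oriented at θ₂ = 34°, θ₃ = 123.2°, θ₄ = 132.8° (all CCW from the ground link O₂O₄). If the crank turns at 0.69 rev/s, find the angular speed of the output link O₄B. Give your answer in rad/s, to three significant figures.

7.79

ω₂ = 4.335 rad/s (from 0.69 rev/s).
Differentiating the loop-closure r₂e^{iθ₂}+r₃e^{iθ₃}=r₁+r₄e^{iθ₄} gives r₂ω₂e^{iθ₂}+r₃ω₃e^{iθ₃}=r₄ω₄e^{iθ₄}.
Eliminating the other unknown: ω₄ = r₂ω₂ sin(θ₂−θ₃) / [r₄ sin(θ₄−θ₃)].
Numerator sine = -0.99990; denominator sine = +0.16677.
Result = 0.059·4.335·(-0.99990) / (0.1969·(+0.16677)) = -7.7889 rad/s; magnitude 7.7889 rad/s.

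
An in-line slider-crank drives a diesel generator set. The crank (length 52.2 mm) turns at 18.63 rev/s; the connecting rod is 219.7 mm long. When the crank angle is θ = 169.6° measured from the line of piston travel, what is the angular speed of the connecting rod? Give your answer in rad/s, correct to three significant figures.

27.4

ω = 117.1 rad/s (converted from 18.63 rev/s).
The rod makes angle φ with the slider axis where L sinφ = r sinθ; differentiating, L cosφ·φ̇ = r ω cosθ.
L cosφ = √(L² − r² sin²θ) = 0.2195 m.
|ω_rod| = r ω |cosθ| / √(L² − r² sin²θ) = 0.0522·117.1·0.98357/0.2195 = 27.38 rad/s.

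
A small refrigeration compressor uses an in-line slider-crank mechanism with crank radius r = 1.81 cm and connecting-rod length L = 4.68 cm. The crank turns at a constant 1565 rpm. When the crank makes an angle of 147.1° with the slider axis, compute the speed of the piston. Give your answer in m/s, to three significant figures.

ω = 2π·1565/60 = 163.9 rad/s
For an in-line slider-crank, x = r cosθ + √(L² − r² sin²θ), so v = −rω sinθ·[1 + r cosθ/√(L² − r² sin²θ)].
With r = 0.0181 m, L = 0.0468 m, θ = 147.1°: √(L² − r² sin²θ) = 0.045756 m.
v = −0.0181·163.9·0.54317·[1 + 0.0181·-0.83962/0.045756] = -1.0761 m/s.
|v| = 1.0761 m/s.

1.08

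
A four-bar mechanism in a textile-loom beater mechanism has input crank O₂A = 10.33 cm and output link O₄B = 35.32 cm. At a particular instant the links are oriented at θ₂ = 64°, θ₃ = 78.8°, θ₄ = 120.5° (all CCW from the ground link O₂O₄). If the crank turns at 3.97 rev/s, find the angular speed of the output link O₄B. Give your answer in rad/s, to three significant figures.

2.80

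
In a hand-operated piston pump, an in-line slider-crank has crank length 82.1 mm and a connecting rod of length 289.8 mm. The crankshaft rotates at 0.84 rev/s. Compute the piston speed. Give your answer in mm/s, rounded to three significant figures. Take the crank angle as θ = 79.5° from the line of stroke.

ω = 2π·0.84 = 5.278 rad/s
For an in-line slider-crank, x = r cosθ + √(L² − r² sin²θ), so v = −rω sinθ·[1 + r cosθ/√(L² − r² sin²θ)].
With r = 0.0821 m, L = 0.2898 m, θ = 79.5°: √(L² − r² sin²θ) = 0.27833 m.
v = −0.0821·5.278·0.98325·[1 + 0.0821·0.18224/0.27833] = -0.44896 m/s.
|v| = 0.44896 m/s = 448.96 mm/s.

449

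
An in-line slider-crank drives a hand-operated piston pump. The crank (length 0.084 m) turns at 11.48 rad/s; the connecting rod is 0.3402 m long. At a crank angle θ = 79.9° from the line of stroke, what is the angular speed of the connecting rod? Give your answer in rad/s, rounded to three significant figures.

0.512

ω = 11.48 rad/s
The rod makes angle φ with the slider axis where L sinφ = r sinθ; differentiating, L cosφ·φ̇ = r ω cosθ.
L cosφ = √(L² − r² sin²θ) = 0.33 m.
|ω_rod| = r ω |cosθ| / √(L² − r² sin²θ) = 0.084·11.48·0.17537/0.33 = 0.51246 rad/s.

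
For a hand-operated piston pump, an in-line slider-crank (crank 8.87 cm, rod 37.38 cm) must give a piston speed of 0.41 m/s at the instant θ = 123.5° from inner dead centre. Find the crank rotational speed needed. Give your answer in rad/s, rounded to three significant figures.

6.40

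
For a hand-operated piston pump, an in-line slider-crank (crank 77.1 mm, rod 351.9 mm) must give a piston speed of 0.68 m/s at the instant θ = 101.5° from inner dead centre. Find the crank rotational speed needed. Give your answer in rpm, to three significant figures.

90.0

For an in-line slider-crank, |v_piston| = rω|sinθ|·[1 + r cosθ/√(L² − r² sin²θ)].
With r = 0.0771 m, L = 0.3519 m, θ = 101.5°: the bracketed kinematic factor |dx/dθ| = 0.072173 m.
ω = v/|dx/dθ| = 0.68/0.072173 = 9.4218 rad/s.
N = 60ω/(2π) = 89.971 rpm.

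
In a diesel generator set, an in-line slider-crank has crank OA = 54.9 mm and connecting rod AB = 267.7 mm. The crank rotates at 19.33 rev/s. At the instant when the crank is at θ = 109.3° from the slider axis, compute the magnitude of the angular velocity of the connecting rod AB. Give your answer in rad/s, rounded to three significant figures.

8.39

ω = 121.5 rad/s (converted from 19.33 rev/s).
The rod makes angle φ with the slider axis where L sinφ = r sinθ; differentiating, L cosφ·φ̇ = r ω cosθ.
L cosφ = √(L² − r² sin²θ) = 0.26264 m.
|ω_rod| = r ω |cosθ| / √(L² − r² sin²θ) = 0.0549·121.5·0.33051/0.26264 = 8.3911 rad/s.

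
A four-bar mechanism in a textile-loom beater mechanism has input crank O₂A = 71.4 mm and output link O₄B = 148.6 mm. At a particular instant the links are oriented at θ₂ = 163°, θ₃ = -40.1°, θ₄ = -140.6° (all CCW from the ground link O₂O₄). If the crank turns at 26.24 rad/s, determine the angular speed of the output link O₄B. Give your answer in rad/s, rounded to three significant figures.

5.03

ω₂ = 26.24 rad/s
Differentiating the loop-closure r₂e^{iθ₂}+r₃e^{iθ₃}=r₁+r₄e^{iθ₄} gives r₂ω₂e^{iθ₂}+r₃ω₃e^{iθ₃}=r₄ω₄e^{iθ₄}.
Eliminating the other unknown: ω₄ = r₂ω₂ sin(θ₂−θ₃) / [r₄ sin(θ₄−θ₃)].
Numerator sine = -0.39234; denominator sine = -0.98325.
Result = 0.0714·26.24·(-0.39234) / (0.1486·(-0.98325)) = +5.0308 rad/s; magnitude 5.0308 rad/s.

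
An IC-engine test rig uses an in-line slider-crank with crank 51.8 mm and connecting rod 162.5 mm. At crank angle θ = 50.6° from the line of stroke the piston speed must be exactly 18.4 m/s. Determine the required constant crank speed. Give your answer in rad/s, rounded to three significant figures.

380

For an in-line slider-crank, |v_piston| = rω|sinθ|·[1 + r cosθ/√(L² − r² sin²θ)].
With r = 0.0518 m, L = 0.1625 m, θ = 50.6°: the bracketed kinematic factor |dx/dθ| = 0.048384 m.
ω = v/|dx/dθ| = 18.4/0.048384 = 380.29 rad/s.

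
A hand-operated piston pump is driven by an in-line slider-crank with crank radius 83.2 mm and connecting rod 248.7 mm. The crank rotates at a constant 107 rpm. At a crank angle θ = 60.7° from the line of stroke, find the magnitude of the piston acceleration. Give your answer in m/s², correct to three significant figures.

3.29

ω = 2π·107/60 = 11.21 rad/s
x(θ) = r cosθ + √(L² − r² sin²θ); with ω constant, a = ω²·d²x/dθ².
d²x/dθ² = −r cosθ − r²(cos2θ)/√u − r⁴ sin²2θ/(4u^{3/2}),  u = L² − r² sin²θ = 0.0565873 m².
Substituting r = 0.0832 m, L = 0.2487 m, θ = 60.7°: d²x/dθ² = -0.026204 m.
a = ω²·d²x/dθ² = (11.21)²·(-0.026204) = -3.2899 m/s²;  |a| = 3.2899 m/s².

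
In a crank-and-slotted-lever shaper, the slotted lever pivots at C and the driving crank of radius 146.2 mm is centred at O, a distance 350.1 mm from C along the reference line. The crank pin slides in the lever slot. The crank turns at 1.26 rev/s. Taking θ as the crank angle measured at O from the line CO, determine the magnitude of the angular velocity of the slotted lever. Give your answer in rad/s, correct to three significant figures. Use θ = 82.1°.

ω = 7.917 rad/s (from 1.26 rev/s).
Crank pin A relative to C: A = (d + r cosθ, r sinθ); lever angle φ = atan2(r sinθ, d + r cosθ).
Differentiating tanφ: φ̇ = rω(d cosθ + r)/(d² + r² + 2dr cosθ).
d² + r² + 2dr cosθ = |CA|² = 0.158015 m²;  d cosθ + r = +0.19432 m.
|ω_lever| = |0.1462·7.917·+0.19432| / 0.158015 = 1.4234 rad/s.

1.42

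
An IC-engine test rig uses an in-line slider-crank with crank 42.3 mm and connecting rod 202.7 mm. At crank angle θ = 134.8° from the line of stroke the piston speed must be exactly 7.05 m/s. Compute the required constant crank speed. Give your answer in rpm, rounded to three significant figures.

For an in-line slider-crank, |v_piston| = rω|sinθ|·[1 + r cosθ/√(L² − r² sin²θ)].
With r = 0.0423 m, L = 0.2027 m, θ = 134.8°: the bracketed kinematic factor |dx/dθ| = 0.025552 m.
ω = v/|dx/dθ| = 7.05/0.025552 = 275.91 rad/s.
N = 60ω/(2π) = 2634.7 rpm.

2630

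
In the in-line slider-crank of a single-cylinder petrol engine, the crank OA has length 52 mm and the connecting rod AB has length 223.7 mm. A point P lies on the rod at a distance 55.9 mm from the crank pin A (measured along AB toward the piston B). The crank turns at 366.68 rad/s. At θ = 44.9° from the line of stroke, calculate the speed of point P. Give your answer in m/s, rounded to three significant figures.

17.3

ω = 366.7 rad/s.  Crank-pin speed |V_A| = rω = 19.067 m/s, perpendicular to OA.
Rod angle: sinφ = −(r/L) sinθ ⇒ φ = -9.444°; ω_rod = −rω cosθ/√(L²−r²sin²θ) = -61.206 rad/s.
V_P = V_A + ω_rod × AP, with AP = 0.0559 m along the rod.
Components: V_Px = −rω sinθ − a·ω_rod·sinφ = -14.021 m/s;  V_Py = rω cosθ + a·ω_rod·cosφ = +10.131 m/s.
|V_P| = √(V_Px² + V_Py²) = 17.298 m/s.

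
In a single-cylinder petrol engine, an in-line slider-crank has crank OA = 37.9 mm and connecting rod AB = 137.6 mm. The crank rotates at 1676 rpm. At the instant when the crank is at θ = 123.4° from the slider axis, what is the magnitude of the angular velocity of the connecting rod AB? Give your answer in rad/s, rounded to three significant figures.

27.3

ω = 175.5 rad/s (converted from 1676 rpm).
The rod makes angle φ with the slider axis where L sinφ = r sinθ; differentiating, L cosφ·φ̇ = r ω cosθ.
L cosφ = √(L² − r² sin²θ) = 0.13391 m.
|ω_rod| = r ω |cosθ| / √(L² − r² sin²θ) = 0.0379·175.5·0.55048/0.13391 = 27.344 rad/s.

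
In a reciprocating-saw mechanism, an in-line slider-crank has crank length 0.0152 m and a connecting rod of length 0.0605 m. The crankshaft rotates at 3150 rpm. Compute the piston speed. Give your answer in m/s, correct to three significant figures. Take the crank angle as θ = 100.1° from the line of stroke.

4.71

ω = 2π·3150/60 = 329.9 rad/s
For an in-line slider-crank, x = r cosθ + √(L² − r² sin²θ), so v = −rω sinθ·[1 + r cosθ/√(L² − r² sin²θ)].
With r = 0.0152 m, L = 0.0605 m, θ = 100.1°: √(L² − r² sin²θ) = 0.05862 m.
v = −0.0152·329.9·0.98450·[1 + 0.0152·-0.17537/0.05862] = -4.7118 m/s.
|v| = 4.7118 m/s.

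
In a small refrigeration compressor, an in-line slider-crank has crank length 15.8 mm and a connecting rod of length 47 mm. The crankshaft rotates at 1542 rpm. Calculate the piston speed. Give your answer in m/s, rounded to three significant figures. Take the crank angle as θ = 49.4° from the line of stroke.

2.38

ω = 2π·1542/60 = 161.5 rad/s
For an in-line slider-crank, x = r cosθ + √(L² − r² sin²θ), so v = −rω sinθ·[1 + r cosθ/√(L² − r² sin²θ)].
With r = 0.0158 m, L = 0.047 m, θ = 49.4°: √(L² − r² sin²θ) = 0.045443 m.
v = −0.0158·161.5·0.75927·[1 + 0.0158·0.65077/0.045443] = -2.3755 m/s.
|v| = 2.3755 m/s.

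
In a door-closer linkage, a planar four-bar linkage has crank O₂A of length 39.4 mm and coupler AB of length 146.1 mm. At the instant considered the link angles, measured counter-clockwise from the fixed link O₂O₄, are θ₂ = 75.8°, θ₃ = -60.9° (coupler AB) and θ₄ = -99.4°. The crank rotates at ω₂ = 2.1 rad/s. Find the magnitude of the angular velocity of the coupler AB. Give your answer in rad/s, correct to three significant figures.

0.0761

ω₂ = 2.1 rad/s
Differentiating the loop-closure r₂e^{iθ₂}+r₃e^{iθ₃}=r₁+r₄e^{iθ₄} gives r₂ω₂e^{iθ₂}+r₃ω₃e^{iθ₃}=r₄ω₄e^{iθ₄}.
Eliminating the other unknown: ω₃ = r₂ω₂ sin(θ₄−θ₂) / [r₃ sin(θ₃−θ₄)].
Numerator sine = -0.08368; denominator sine = +0.62251.
Result = 0.0394·2.1·(-0.08368) / (0.1461·(+0.62251)) = -0.076125 rad/s; magnitude 0.076125 rad/s.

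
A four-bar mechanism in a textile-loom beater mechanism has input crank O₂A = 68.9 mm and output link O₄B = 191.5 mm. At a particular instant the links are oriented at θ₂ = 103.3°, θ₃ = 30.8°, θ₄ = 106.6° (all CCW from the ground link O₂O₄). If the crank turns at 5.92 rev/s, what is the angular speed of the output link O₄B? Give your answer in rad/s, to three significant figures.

13.2

ω₂ = 37.2 rad/s (from 5.92 rev/s).
Differentiating the loop-closure r₂e^{iθ₂}+r₃e^{iθ₃}=r₁+r₄e^{iθ₄} gives r₂ω₂e^{iθ₂}+r₃ω₃e^{iθ₃}=r₄ω₄e^{iθ₄}.
Eliminating the other unknown: ω₄ = r₂ω₂ sin(θ₂−θ₃) / [r₄ sin(θ₄−θ₃)].
Numerator sine = +0.95372; denominator sine = +0.96945.
Result = 0.0689·37.2·(+0.95372) / (0.1915·(+0.96945)) = +13.166 rad/s; magnitude 13.166 rad/s.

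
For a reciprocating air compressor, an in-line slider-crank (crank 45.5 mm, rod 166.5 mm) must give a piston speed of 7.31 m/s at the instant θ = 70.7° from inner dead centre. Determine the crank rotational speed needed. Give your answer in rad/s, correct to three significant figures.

For an in-line slider-crank, |v_piston| = rω|sinθ|·[1 + r cosθ/√(L² − r² sin²θ)].
With r = 0.0455 m, L = 0.1665 m, θ = 70.7°: the bracketed kinematic factor |dx/dθ| = 0.046957 m.
ω = v/|dx/dθ| = 7.31/0.046957 = 155.67 rad/s.

156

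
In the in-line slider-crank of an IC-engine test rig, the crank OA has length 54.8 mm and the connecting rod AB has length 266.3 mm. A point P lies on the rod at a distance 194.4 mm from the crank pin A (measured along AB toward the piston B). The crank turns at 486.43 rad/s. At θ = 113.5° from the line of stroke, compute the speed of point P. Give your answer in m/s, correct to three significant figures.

ω = 486.4 rad/s.  Crank-pin speed |V_A| = rω = 26.656 m/s, perpendicular to OA.
Rod angle: sinφ = −(r/L) sinθ ⇒ φ = -10.878°; ω_rod = −rω cosθ/√(L²−r²sin²θ) = +40.645 rad/s.
V_P = V_A + ω_rod × AP, with AP = 0.1944 m along the rod.
Components: V_Px = −rω sinθ − a·ω_rod·sinφ = -22.954 m/s;  V_Py = rω cosθ + a·ω_rod·cosφ = -2.8698 m/s.
|V_P| = √(V_Px² + V_Py²) = 23.133 m/s.

23.1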